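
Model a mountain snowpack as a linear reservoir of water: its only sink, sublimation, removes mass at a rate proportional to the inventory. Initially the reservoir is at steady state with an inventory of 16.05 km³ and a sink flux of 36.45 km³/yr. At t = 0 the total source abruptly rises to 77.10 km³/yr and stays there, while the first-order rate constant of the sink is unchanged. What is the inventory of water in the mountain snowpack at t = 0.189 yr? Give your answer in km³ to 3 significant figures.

22.3 km³

τ = M₀/F₀ = 16.05/36.45 = 0.4403 yr; rate constant k = 1/τ.
New steady state M_∞ = F₁/k = F₁·τ = 77.10 × 0.4403 = 33.949 km³.
M(t) = M_∞ + (M₀ − M_∞)·e^(−t/τ); t/τ = 0.189/0.4403 = 0.4292, so e^(−t/τ) = 0.6510.
M(t) = 33.949 − 17.90 × 0.6510 = 22.297 km³.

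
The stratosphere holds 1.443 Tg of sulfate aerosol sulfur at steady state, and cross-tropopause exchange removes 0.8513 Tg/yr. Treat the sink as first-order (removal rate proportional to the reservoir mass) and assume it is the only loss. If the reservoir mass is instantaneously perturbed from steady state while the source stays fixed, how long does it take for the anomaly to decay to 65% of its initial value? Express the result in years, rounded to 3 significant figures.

0.730 yr

For a linear reservoir the anomaly decays as exp(−t/τ) with τ = M/F = 1.443/0.8513 = 1.695 yr.
exp(−t/τ) = 0.65 ⇒ t = −τ ln(0.65) = 1.695 × 0.4308 = 0.7302 yr.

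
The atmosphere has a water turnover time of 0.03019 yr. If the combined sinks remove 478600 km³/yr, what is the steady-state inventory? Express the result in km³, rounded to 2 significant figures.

τ = M/F ⇒ M = τ × F = 0.03019 × 478600 = 14450 km³.

14000 km³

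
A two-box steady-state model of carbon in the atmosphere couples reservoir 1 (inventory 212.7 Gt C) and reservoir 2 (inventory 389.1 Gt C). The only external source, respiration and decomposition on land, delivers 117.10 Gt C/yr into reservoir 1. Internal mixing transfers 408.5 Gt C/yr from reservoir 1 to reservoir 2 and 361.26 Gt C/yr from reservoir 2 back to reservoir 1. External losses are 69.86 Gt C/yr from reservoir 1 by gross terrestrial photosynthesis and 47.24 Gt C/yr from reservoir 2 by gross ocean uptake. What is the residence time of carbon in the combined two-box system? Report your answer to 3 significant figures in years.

Residence time in the combined system uses the total inventory and the total *external* removal — internal exchanges between the two boxes cancel.
M_total = 212.7 + 389.1 = 601.80 Gt C.
ΣF_external_out = 69.86 + 47.24 = 117.10 Gt C/yr.
τ = M_total / ΣF_ext = 601.80 / 117.10 = 5.139 yr.

5.14 yr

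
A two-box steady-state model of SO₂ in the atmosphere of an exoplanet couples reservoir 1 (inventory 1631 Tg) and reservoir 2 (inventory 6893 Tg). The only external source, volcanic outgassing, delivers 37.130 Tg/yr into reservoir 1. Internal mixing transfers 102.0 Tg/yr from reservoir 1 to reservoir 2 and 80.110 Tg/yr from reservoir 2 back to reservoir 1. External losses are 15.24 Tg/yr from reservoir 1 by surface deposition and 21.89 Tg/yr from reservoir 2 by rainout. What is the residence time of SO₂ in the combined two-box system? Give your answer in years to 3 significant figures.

230 yr

Residence time in the combined system uses the total inventory and the total *external* removal — internal exchanges between the two boxes cancel.
M_total = 1631 + 6893 = 8524.0 Tg.
ΣF_external_out = 15.24 + 21.89 = 37.130 Tg/yr.
τ = M_total / ΣF_ext = 8524.0 / 37.130 = 229.6 yr.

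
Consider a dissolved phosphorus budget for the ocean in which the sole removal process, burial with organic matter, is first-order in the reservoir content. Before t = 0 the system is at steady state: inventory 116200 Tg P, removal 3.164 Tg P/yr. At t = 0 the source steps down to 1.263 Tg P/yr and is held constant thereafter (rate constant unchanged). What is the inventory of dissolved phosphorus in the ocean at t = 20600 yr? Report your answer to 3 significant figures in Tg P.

86200 Tg P

τ = M₀/F₀ = 116200/3.164 = 36730 yr; rate constant k = 1/τ.
New steady state M_∞ = F₁/k = F₁·τ = 1.263 × 36730 = 46385 Tg P.
M(t) = M_∞ + (M₀ − M_∞)·e^(−t/τ); t/τ = 20600/36730 = 0.5609, so e^(−t/τ) = 0.5707.
M(t) = 46385 + 69820 × 0.5707 = 86227 Tg P.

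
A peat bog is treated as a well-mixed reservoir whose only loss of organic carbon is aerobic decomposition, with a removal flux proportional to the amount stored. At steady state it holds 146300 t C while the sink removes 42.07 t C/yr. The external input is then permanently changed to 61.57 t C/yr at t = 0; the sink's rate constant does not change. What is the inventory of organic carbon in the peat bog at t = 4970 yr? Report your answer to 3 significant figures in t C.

Residence time τ = M₀/F₀ = 3478 yr. The eventual steady state is M_∞ = M₀·(F₁/F₀) = 146300 × 61.57/42.07 = 214110 t C.
The anomaly ΔM(t) = M(t) − M_∞ decays as ΔM₀·e^(−t/τ) with ΔM₀ = 146300 − 214110 = −67810 t C.
At t = 4970 yr, e^(−t/τ) = e^(−1.429) = 0.2395, so ΔM = −16240 t C and M = 214110 − 16240 = 197870 t C.

198000 t C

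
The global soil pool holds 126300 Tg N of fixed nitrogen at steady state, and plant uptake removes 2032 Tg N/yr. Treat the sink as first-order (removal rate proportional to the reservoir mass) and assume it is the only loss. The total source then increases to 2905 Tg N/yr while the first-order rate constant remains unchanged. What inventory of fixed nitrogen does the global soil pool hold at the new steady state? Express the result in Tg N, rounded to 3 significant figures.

Rate constant k = F/M = 2032 / 126300 = 0.01609 yr⁻¹.
At the new steady state, source = k·M_new ⇒ M_new = 2905 / 0.01609 = 180600 Tg N.
(Equivalently M_new = M × F_new/F_old = 126300 × 2905/2032.)

181000 Tg N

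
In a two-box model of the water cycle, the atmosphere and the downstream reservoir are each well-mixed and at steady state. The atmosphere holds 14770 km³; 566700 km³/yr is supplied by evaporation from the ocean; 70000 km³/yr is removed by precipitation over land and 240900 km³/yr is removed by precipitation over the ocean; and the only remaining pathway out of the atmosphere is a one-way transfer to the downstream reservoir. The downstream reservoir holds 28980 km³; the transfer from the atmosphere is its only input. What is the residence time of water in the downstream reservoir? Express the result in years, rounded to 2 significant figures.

Balance the atmosphere: ΣF_in = 566700 km³/yr.
Transfer to the downstream reservoir = ΣF_in − (70000 + 240900) = 255800 km³/yr.
At steady state the output of the downstream reservoir equals its input, 255800 km³/yr.
τ = M / F = 28980 / 255800 = 0.1133 yr.

0.11 yr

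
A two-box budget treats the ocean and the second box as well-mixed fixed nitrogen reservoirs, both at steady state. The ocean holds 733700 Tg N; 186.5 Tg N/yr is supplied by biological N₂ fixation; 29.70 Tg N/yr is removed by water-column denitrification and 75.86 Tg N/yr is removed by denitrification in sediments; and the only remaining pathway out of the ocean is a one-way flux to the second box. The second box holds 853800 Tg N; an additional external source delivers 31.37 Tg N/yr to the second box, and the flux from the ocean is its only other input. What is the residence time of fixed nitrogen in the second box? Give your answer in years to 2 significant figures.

Balance the ocean: ΣF_in = 186.50 Tg N/yr.
Flux to the second box = ΣF_in − (29.70 + 75.86) = 80.940 Tg N/yr.
Total input to the second box = 80.940 + 31.37 = 112.31 Tg N/yr; at steady state this equals its total output.
τ = M / F = 853800 / 112.31 = 7602 yr.

7600 yr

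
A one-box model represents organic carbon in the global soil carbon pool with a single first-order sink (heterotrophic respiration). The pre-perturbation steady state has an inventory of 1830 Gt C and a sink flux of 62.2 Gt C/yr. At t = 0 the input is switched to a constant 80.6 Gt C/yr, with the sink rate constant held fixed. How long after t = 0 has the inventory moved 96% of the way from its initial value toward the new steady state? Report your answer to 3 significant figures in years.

τ = M₀/F₀ = 1830/62.2 = 29.42 yr.
The remaining gap fraction is e^(−t/τ); 96% covered ⇒ e^(−t/τ) = 0.0400.
t = −τ ln(0.0400) = 29.42 × 3.219 = 94.70 yr.

94.7 yr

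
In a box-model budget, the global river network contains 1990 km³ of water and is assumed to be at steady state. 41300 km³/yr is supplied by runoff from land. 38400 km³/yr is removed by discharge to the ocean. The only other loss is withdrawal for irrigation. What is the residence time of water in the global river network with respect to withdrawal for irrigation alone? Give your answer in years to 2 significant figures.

At steady state ΣF_in = ΣF_out.
ΣF_in = 41300 km³/yr.
Withdrawal for irrigation flux = ΣF_in − (38400) = 41300 − 38400 = 2900 km³/yr.
τ = M / F = 1990 / 2900 = 0.6862 yr.

0.69 yr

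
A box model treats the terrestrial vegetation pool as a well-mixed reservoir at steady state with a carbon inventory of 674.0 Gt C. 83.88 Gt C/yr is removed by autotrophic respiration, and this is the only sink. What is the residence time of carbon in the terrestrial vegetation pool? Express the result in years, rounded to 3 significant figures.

τ = M / F = 674.0 / 83.88 = 8.035 yr.

8.04 yr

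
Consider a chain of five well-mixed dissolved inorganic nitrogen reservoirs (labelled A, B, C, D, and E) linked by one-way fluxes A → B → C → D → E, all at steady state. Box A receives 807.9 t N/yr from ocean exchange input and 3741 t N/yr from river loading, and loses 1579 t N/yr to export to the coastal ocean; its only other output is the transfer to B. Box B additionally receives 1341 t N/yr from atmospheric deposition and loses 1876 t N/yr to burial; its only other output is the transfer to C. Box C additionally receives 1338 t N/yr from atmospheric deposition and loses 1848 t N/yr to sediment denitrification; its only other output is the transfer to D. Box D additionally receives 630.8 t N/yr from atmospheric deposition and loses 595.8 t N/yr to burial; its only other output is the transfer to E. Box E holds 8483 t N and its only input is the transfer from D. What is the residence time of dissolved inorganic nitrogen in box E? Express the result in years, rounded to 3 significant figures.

4.33 yr

Box A: F(A→B) = (807.9 + 3741) − 1579 = 2969.9 t N/yr.
Box B: F(B→C) = (2969.9 + 1341) − 1876 = 2434.9 t N/yr.
Box C: F(C→D) = (2434.9 + 1338) − 1848 = 1924.9 t N/yr.
Box D: F(D→E) = (1924.9 + 630.8) − 595.8 = 1959.9 t N/yr.
Box E throughput = its input = 1959.9 t N/yr; τ = 8483 / 1959.9 = 4.328 yr.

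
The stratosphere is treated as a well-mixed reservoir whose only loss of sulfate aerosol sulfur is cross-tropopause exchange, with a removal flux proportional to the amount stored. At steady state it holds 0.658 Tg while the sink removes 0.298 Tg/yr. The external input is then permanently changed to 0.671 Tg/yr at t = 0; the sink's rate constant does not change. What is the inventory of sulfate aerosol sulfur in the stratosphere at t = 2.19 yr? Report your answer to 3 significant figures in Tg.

1.18 Tg

The sink rate constant is k = F₀/M₀ = 0.298/0.658 = 0.4529 yr⁻¹.
Solving dM/dt = F₁ − kM with M(0) = M₀ gives M(t) = F₁/k + (M₀ − F₁/k)·e^(−kt).
F₁/k = 0.671/0.4529 = 1.4816 Tg; kt = 0.4529 × 2.19 = 0.9918, e^(−kt) = 0.3709.
M(2.19) = 1.4816 + (0.658 − 1.4816) × 0.3709 = 1.4816 − 0.3055 = 1.1761 Tg.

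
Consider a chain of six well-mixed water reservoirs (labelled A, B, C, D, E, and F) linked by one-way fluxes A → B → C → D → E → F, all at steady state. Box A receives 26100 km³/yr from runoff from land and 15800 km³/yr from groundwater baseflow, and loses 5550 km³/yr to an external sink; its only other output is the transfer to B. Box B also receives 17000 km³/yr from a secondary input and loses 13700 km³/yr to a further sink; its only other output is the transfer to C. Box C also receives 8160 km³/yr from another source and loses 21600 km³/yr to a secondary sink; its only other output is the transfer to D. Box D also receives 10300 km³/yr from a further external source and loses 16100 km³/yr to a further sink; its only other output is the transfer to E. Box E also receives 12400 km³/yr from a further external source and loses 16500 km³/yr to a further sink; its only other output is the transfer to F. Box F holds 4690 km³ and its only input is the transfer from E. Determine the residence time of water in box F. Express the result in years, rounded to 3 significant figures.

Box A: F(A→B) = (26100 + 15800) − 5550 = 36350 km³/yr.
Box B: F(B→C) = (36350 + 17000) − 13700 = 39650 km³/yr.
Box C: F(C→D) = (39650 + 8160) − 21600 = 26210 km³/yr.
Box D: F(D→E) = (26210 + 10300) − 16100 = 20410 km³/yr.
Box E: F(E→F) = (20410 + 12400) − 16500 = 16310 km³/yr.
Box F throughput = its input = 16310 km³/yr; τ = 4690 / 16310 = 0.2876 yr.

0.288 yr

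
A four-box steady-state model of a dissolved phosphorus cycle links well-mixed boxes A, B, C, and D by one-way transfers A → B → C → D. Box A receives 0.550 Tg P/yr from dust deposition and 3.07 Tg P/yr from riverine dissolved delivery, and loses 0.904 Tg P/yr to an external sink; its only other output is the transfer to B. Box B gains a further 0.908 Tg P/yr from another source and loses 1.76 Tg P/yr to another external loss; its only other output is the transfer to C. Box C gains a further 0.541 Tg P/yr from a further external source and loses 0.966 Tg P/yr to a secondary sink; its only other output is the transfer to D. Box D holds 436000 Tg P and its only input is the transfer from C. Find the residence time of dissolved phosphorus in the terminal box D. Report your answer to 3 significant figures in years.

303000 yr

Box A: F(A→B) = (0.550 + 3.07) − 0.904 = 2.7160 Tg P/yr.
Box B: F(B→C) = (2.7160 + 0.908) − 1.76 = 1.8640 Tg P/yr.
Box C: F(C→D) = (1.8640 + 0.541) − 0.966 = 1.4390 Tg P/yr.
Box D throughput = its input = 1.4390 Tg P/yr; τ = 436000 / 1.4390 = 303000 yr.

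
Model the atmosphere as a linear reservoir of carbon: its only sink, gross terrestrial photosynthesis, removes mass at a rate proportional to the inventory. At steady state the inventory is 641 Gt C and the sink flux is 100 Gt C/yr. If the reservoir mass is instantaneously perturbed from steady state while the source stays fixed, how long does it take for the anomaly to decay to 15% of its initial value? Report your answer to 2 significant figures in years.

12 yr

For a linear reservoir the anomaly decays as exp(−t/τ) with τ = M/F = 641/100 = 6.410 yr.
exp(−t/τ) = 0.15 ⇒ t = −τ ln(0.15) = 6.410 × 1.897 = 12.16 yr.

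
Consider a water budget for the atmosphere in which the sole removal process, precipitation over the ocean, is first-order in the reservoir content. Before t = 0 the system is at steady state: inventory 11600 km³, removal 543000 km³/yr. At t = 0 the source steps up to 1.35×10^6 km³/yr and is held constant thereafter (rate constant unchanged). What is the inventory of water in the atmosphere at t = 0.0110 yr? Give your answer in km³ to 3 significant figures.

18500 km³

The sink rate constant is k = F₀/M₀ = 543000/11600 = 46.81 yr⁻¹.
Solving dM/dt = F₁ − kM with M(0) = M₀ gives M(t) = F₁/k + (M₀ − F₁/k)·e^(−kt).
F₁/k = 1.35×10^6/46.81 = 28840 km³; kt = 46.81 × 0.0110 = 0.5149, e^(−kt) = 0.5976.
M(0.0110) = 28840 + (11600 − 28840) × 0.5976 = 28840 − 10300 = 18538 km³.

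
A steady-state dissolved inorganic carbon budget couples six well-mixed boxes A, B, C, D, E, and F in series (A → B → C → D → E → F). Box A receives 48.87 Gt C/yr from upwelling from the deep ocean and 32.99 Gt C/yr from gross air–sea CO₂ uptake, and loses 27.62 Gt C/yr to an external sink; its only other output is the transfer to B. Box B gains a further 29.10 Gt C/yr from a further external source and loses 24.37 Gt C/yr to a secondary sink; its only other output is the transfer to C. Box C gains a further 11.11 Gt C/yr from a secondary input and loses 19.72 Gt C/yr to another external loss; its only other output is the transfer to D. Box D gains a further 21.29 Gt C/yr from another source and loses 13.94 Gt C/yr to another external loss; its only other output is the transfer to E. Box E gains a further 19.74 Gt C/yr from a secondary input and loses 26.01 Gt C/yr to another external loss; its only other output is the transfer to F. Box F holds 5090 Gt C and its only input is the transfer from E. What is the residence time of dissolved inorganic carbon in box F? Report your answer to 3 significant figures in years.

Box A: F(A→B) = (48.87 + 32.99) − 27.62 = 54.240 Gt C/yr.
Box B: F(B→C) = (54.240 + 29.10) − 24.37 = 58.970 Gt C/yr.
Box C: F(C→D) = (58.970 + 11.11) − 19.72 = 50.360 Gt C/yr.
Box D: F(D→E) = (50.360 + 21.29) − 13.94 = 57.710 Gt C/yr.
Box E: F(E→F) = (57.710 + 19.74) − 26.01 = 51.440 Gt C/yr.
Box F throughput = its input = 51.440 Gt C/yr; τ = 5090 / 51.440 = 98.95 yr.

99.0 yr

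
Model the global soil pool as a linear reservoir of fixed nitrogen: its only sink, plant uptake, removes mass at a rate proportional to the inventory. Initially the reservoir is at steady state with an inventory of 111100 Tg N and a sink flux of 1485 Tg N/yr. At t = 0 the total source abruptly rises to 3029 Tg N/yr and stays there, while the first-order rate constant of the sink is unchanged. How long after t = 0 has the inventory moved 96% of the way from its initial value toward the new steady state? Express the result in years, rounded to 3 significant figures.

241 yr

τ = M₀/F₀ = 111100/1485 = 74.81 yr.
The remaining gap fraction is e^(−t/τ); 96% covered ⇒ e^(−t/τ) = 0.0400.
t = −τ ln(0.0400) = 74.81 × 3.219 = 240.8 yr.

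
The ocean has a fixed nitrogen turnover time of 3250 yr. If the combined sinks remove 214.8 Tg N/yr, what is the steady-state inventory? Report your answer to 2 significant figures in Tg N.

700000 Tg N

τ = M/F ⇒ M = τ × F = 3250 × 214.8 = 698100 Tg N.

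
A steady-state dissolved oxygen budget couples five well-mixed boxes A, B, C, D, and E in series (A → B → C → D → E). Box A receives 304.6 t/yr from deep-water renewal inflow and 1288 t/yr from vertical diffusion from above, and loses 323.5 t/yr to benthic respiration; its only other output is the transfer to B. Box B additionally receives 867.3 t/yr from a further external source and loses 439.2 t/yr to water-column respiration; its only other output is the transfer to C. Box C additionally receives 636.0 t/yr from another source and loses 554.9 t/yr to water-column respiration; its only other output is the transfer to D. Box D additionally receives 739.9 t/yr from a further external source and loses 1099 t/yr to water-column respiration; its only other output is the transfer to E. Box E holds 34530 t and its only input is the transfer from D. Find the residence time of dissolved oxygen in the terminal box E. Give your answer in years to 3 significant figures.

24.3 yr

Box A: F(A→B) = (304.6 + 1288) − 323.5 = 1269.1 t/yr.
Box B: F(B→C) = (1269.1 + 867.3) − 439.2 = 1697.2 t/yr.
Box C: F(C→D) = (1697.2 + 636.0) − 554.9 = 1778.3 t/yr.
Box D: F(D→E) = (1778.3 + 739.9) − 1099 = 1419.2 t/yr.
Box E throughput = its input = 1419.2 t/yr; τ = 34530 / 1419.2 = 24.33 yr.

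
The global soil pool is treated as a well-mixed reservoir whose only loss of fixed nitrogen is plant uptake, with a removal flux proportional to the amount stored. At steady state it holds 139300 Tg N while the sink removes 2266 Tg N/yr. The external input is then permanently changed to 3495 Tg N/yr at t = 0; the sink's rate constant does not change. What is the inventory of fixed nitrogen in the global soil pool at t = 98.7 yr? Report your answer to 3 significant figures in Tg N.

Residence time τ = M₀/F₀ = 61.47 yr. The eventual steady state is M_∞ = M₀·(F₁/F₀) = 139300 × 3495/2266 = 214850 Tg N.
The anomaly ΔM(t) = M(t) − M_∞ decays as ΔM₀·e^(−t/τ) with ΔM₀ = 139300 − 214850 = −75550 Tg N.
At t = 98.7 yr, e^(−t/τ) = e^(−1.606) = 0.2008, so ΔM = −15170 Tg N and M = 214850 − 15170 = 199680 Tg N.

200000 Tg N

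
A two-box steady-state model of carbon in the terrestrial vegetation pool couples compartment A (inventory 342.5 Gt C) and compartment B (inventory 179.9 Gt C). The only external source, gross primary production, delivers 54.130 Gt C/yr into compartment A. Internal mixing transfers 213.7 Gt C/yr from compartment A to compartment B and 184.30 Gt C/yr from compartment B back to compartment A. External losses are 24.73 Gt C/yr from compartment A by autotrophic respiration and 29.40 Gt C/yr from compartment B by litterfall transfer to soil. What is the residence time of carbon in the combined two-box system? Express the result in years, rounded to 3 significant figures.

Treat the two boxes together as one reservoir: the mixing fluxes between them are internal recycling, so τ = ΣM / Σ(external losses).
M_total = 342.5 + 179.9 = 522.40 Gt C.
ΣF_external_out = 24.73 + 29.40 = 54.130 Gt C/yr.
τ = M_total / ΣF_ext = 522.40 / 54.130 = 9.651 yr.

9.65 yr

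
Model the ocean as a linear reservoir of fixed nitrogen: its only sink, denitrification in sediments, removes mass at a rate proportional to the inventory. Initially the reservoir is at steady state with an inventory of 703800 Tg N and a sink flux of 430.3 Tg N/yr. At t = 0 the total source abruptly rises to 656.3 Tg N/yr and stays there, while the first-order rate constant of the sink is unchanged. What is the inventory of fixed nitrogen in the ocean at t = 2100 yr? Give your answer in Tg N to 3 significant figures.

971000 Tg N

The sink rate constant is k = F₀/M₀ = 430.3/703800 = 0.0006114 yr⁻¹.
Solving dM/dt = F₁ − kM with M(0) = M₀ gives M(t) = F₁/k + (M₀ − F₁/k)·e^(−kt).
F₁/k = 656.3/0.0006114 = 1.0734×10^6 Tg N; kt = 0.0006114 × 2100 = 1.284, e^(−kt) = 0.2769.
M(2100) = 1.0734×10^6 + (703800 − 1.0734×10^6) × 0.2769 = 1.0734×10^6 − 102400 = 971070 Tg N.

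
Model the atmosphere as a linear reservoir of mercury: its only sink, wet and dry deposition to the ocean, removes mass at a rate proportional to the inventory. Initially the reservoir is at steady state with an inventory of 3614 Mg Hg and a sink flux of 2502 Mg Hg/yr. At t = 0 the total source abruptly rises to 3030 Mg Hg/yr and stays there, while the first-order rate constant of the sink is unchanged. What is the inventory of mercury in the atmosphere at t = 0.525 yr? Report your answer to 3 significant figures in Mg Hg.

3850 Mg Hg

τ = M₀/F₀ = 3614/2502 = 1.444 yr; rate constant k = 1/τ.
New steady state M_∞ = F₁/k = F₁·τ = 3030 × 1.444 = 4376.7 Mg Hg.
M(t) = M_∞ + (M₀ − M_∞)·e^(−t/τ); t/τ = 0.525/1.444 = 0.3635, so e^(−t/τ) = 0.6953.
M(t) = 4376.7 − 762.7 × 0.6953 = 3846.4 Mg Hg.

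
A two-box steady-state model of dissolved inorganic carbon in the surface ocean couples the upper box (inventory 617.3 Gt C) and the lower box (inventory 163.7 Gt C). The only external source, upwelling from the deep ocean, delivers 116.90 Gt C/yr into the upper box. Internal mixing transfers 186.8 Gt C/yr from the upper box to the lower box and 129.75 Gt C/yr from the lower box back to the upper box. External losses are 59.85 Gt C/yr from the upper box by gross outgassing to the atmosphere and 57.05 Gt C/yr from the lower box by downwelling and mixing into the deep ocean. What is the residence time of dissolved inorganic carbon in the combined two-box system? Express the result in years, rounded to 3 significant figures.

For the system as a whole, the A↔B exchange is internal and contributes nothing to the throughput; only the external sinks remove mass.
M_total = 617.3 + 163.7 = 781.00 Gt C.
ΣF_external_out = 59.85 + 57.05 = 116.90 Gt C/yr.
τ = M_total / ΣF_ext = 781.00 / 116.90 = 6.681 yr.

6.68 yr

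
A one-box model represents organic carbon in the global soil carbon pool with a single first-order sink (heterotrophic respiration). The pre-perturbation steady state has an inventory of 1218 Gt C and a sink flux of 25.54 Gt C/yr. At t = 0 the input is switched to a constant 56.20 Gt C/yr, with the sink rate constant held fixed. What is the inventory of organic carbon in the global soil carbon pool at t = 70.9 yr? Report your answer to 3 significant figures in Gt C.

Residence time τ = M₀/F₀ = 47.69 yr. The eventual steady state is M_∞ = M₀·(F₁/F₀) = 1218 × 56.20/25.54 = 2680.2 Gt C.
The anomaly ΔM(t) = M(t) − M_∞ decays as ΔM₀·e^(−t/τ) with ΔM₀ = 1218 − 2680.2 = −1462 Gt C.
At t = 70.9 yr, e^(−t/τ) = e^(−1.487) = 0.2261, so ΔM = −330.6 Gt C and M = 2680.2 − 330.6 = 2349.5 Gt C.

2350 Gt C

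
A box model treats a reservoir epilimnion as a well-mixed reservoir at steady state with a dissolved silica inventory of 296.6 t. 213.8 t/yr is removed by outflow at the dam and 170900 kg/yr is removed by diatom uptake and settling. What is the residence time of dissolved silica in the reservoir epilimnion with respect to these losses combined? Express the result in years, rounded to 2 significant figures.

0.77 yr

Convert the diatom uptake and settling flux: 170900 kg/yr = 170.9 t/yr.
Total removal = 213.8 + 170.9 = 384.70 t/yr.
τ = M / ΣF_out = 296.6 / 384.70 = 0.7710 yr.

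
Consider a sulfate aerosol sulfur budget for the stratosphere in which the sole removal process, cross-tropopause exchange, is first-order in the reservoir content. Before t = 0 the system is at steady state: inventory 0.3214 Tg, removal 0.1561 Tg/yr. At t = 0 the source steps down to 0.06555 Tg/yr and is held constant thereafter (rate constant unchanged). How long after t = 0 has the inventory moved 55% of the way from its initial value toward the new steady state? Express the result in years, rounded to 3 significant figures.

τ = M₀/F₀ = 0.3214/0.1561 = 2.059 yr.
The remaining gap fraction is e^(−t/τ); 55% covered ⇒ e^(−t/τ) = 0.450.
t = −τ ln(0.450) = 2.059 × 0.7985 = 1.644 yr.

1.64 yr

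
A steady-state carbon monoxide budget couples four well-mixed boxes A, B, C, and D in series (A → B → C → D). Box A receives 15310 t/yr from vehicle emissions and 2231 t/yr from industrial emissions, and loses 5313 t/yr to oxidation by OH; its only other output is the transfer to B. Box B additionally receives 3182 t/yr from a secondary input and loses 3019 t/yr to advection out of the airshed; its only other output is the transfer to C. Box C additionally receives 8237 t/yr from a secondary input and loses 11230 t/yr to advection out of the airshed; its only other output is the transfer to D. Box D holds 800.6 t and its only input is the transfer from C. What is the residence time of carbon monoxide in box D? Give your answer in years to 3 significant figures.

0.0852 yr

Box A: F(A→B) = (15310 + 2231) − 5313 = 12228 t/yr.
Box B: F(B→C) = (12228 + 3182) − 3019 = 12391 t/yr.
Box C: F(C→D) = (12391 + 8237) − 11230 = 9398.0 t/yr.
Box D throughput = its input = 9398.0 t/yr; τ = 800.6 / 9398.0 = 0.08519 yr.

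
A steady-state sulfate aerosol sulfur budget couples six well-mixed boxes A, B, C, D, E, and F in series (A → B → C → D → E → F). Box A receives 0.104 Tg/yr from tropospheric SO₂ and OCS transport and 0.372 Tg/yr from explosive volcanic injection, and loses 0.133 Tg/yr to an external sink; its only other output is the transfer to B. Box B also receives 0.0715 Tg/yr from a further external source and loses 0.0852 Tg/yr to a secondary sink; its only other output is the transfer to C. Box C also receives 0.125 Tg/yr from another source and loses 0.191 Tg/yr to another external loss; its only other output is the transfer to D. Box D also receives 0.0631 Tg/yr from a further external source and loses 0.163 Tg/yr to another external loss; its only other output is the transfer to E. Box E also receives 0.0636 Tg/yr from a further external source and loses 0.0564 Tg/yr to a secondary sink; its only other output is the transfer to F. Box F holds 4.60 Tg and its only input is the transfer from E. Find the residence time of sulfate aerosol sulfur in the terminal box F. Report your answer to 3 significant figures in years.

27.0 yr

Box A: F(A→B) = (0.104 + 0.372) − 0.133 = 0.34300 Tg/yr.
Box B: F(B→C) = (0.34300 + 0.0715) − 0.0852 = 0.32930 Tg/yr.
Box C: F(C→D) = (0.32930 + 0.125) − 0.191 = 0.26330 Tg/yr.
Box D: F(D→E) = (0.26330 + 0.0631) − 0.163 = 0.16340 Tg/yr.
Box E: F(E→F) = (0.16340 + 0.0636) − 0.0564 = 0.17060 Tg/yr.
Box F throughput = its input = 0.17060 Tg/yr; τ = 4.60 / 0.17060 = 26.96 yr.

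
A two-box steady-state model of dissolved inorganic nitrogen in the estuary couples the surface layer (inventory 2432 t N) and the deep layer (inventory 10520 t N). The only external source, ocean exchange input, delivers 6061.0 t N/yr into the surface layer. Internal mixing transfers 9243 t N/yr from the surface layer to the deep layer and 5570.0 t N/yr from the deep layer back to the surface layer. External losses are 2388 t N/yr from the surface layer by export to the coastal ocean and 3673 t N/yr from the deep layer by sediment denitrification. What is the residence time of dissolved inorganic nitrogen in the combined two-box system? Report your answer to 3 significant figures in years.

2.14 yr

For the system as a whole, the A↔B exchange is internal and contributes nothing to the throughput; only the external sinks remove mass.
M_total = 2432 + 10520 = 12952 t N.
ΣF_external_out = 2388 + 3673 = 6061.0 t N/yr.
τ = M_total / ΣF_ext = 12952 / 6061.0 = 2.137 yr.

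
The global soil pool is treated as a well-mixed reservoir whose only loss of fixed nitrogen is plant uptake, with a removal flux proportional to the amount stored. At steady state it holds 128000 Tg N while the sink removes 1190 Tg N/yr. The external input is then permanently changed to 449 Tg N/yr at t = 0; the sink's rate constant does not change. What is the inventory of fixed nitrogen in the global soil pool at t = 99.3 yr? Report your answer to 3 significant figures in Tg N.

τ = M₀/F₀ = 128000/1190 = 107.6 yr; rate constant k = 1/τ.
New steady state M_∞ = F₁/k = F₁·τ = 449 × 107.6 = 48296 Tg N.
M(t) = M_∞ + (M₀ − M_∞)·e^(−t/τ); t/τ = 99.3/107.6 = 0.9232, so e^(−t/τ) = 0.3973.
M(t) = 48296 + 79700 × 0.3973 = 79959 Tg N.

80000 Tg N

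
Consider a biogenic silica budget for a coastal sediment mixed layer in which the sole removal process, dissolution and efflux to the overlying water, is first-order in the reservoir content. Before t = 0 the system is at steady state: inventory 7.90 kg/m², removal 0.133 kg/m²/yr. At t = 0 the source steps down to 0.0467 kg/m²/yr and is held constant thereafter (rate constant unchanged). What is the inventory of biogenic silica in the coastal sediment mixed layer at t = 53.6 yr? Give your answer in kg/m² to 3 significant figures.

4.85 kg/m²

τ = M₀/F₀ = 7.90/0.133 = 59.40 yr; rate constant k = 1/τ.
New steady state M_∞ = F₁/k = F₁·τ = 0.0467 × 59.40 = 2.7739 kg/m².
M(t) = M_∞ + (M₀ − M_∞)·e^(−t/τ); t/τ = 53.6/59.40 = 0.9024, so e^(−t/τ) = 0.4056.
M(t) = 2.7739 + 5.126 × 0.4056 = 4.8531 kg/m².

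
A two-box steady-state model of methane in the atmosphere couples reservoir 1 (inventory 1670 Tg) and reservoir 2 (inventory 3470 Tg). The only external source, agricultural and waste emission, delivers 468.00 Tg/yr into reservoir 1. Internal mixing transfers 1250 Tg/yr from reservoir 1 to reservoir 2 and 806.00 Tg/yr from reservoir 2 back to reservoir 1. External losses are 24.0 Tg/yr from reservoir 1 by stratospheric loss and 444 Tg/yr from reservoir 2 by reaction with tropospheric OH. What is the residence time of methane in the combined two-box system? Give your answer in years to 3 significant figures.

Residence time in the combined system uses the total inventory and the total *external* removal — internal exchanges between the two boxes cancel.
M_total = 1670 + 3470 = 5140.0 Tg.
ΣF_external_out = 24.0 + 444 = 468.00 Tg/yr.
τ = M_total / ΣF_ext = 5140.0 / 468.00 = 10.98 yr.

11.0 yr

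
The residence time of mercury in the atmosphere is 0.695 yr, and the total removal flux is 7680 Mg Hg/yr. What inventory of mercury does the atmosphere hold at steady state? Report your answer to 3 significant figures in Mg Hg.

5340 Mg Hg

τ = M/F ⇒ M = τ × F = 0.695 × 7680 = 5338 Mg Hg.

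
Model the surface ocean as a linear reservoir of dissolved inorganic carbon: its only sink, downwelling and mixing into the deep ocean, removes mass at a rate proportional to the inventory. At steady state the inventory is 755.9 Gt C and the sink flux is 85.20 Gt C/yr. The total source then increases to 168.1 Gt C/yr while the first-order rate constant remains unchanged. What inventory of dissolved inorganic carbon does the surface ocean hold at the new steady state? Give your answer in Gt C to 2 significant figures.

Rate constant k = F/M = 85.20 / 755.9 = 0.1127 yr⁻¹.
At the new steady state, source = k·M_new ⇒ M_new = 168.1 / 0.1127 = 1491 Gt C.
(Equivalently M_new = M × F_new/F_old = 755.9 × 168.1/85.20.)

1500 Gt C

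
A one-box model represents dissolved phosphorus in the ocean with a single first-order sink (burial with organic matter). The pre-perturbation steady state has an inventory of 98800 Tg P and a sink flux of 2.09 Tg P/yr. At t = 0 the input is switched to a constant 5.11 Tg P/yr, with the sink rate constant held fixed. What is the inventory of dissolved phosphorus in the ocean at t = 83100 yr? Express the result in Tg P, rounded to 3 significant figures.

217000 Tg P

τ = M₀/F₀ = 98800/2.09 = 47270 yr; rate constant k = 1/τ.
New steady state M_∞ = F₁/k = F₁·τ = 5.11 × 47270 = 241560 Tg P.
M(t) = M_∞ + (M₀ − M_∞)·e^(−t/τ); t/τ = 83100/47270 = 1.758, so e^(−t/τ) = 0.1724.
M(t) = 241560 − 142800 × 0.1724 = 216950 Tg P.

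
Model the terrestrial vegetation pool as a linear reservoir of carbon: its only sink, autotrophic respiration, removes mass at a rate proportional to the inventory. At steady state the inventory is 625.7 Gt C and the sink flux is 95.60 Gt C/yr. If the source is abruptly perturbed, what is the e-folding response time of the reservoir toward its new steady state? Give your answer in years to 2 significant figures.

For a linear reservoir the response time equals the residence time τ = M/F.
τ = 625.7 / 95.60 = 6.545 yr.

6.5 yr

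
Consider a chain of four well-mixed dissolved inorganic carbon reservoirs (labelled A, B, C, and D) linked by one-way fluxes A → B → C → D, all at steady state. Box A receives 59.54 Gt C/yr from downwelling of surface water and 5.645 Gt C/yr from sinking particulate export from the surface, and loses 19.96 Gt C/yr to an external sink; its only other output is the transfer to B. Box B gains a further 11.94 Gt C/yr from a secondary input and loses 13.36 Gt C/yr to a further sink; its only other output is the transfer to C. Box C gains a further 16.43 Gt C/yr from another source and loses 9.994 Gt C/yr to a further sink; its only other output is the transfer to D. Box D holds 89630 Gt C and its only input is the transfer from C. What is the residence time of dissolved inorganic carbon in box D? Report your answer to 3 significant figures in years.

1780 yr

Box A: F(A→B) = (59.54 + 5.645) − 19.96 = 45.225 Gt C/yr.
Box B: F(B→C) = (45.225 + 11.94) − 13.36 = 43.805 Gt C/yr.
Box C: F(C→D) = (43.805 + 16.43) − 9.994 = 50.241 Gt C/yr.
Box D throughput = its input = 50.241 Gt C/yr; τ = 89630 / 50.241 = 1784 yr.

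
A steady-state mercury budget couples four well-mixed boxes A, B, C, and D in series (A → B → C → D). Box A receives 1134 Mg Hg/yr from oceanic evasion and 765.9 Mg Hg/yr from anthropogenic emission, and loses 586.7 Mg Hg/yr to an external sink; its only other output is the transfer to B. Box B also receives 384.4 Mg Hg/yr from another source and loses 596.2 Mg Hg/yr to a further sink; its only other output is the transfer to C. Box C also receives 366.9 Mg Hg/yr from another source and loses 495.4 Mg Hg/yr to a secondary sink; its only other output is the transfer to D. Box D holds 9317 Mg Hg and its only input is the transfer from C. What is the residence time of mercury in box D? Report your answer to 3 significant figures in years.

9.58 yr

Box A: F(A→B) = (1134 + 765.9) − 586.7 = 1313.2 Mg Hg/yr.
Box B: F(B→C) = (1313.2 + 384.4) − 596.2 = 1101.4 Mg Hg/yr.
Box C: F(C→D) = (1101.4 + 366.9) − 495.4 = 972.90 Mg Hg/yr.
Box D throughput = its input = 972.90 Mg Hg/yr; τ = 9317 / 972.90 = 9.577 yr.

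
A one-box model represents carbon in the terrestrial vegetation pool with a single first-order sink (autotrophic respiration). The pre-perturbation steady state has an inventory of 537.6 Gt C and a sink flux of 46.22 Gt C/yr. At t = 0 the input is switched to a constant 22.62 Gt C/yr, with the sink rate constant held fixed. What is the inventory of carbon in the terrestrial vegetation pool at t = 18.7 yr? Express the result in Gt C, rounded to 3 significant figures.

318 Gt C

Residence time τ = M₀/F₀ = 11.63 yr. The eventual steady state is M_∞ = M₀·(F₁/F₀) = 537.6 × 22.62/46.22 = 263.10 Gt C.
The anomaly ΔM(t) = M(t) − M_∞ decays as ΔM₀·e^(−t/τ) with ΔM₀ = 537.6 − 263.10 = 274.5 Gt C.
At t = 18.7 yr, e^(−t/τ) = e^(−1.608) = 0.2003, so ΔM = 54.99 Gt C and M = 263.10 + 54.99 = 318.09 Gt C.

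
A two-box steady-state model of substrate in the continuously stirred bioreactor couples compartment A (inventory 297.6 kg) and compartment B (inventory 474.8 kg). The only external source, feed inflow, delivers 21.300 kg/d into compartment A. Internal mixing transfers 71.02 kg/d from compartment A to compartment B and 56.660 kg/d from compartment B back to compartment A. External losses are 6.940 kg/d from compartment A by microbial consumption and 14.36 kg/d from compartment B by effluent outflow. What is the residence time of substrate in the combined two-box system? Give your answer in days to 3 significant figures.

36.3 d

For the system as a whole, the A↔B exchange is internal and contributes nothing to the throughput; only the external sinks remove mass.
M_total = 297.6 + 474.8 = 772.40 kg.
ΣF_external_out = 6.940 + 14.36 = 21.300 kg/d.
τ = M_total / ΣF_ext = 772.40 / 21.300 = 36.26 d.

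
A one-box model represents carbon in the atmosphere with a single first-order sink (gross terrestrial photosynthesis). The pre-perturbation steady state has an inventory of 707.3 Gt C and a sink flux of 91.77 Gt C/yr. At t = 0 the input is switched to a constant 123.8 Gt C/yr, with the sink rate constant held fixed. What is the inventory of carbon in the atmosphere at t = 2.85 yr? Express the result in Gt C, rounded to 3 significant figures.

τ = M₀/F₀ = 707.3/91.77 = 7.707 yr; rate constant k = 1/τ.
New steady state M_∞ = F₁/k = F₁·τ = 123.8 × 7.707 = 954.17 Gt C.
M(t) = M_∞ + (M₀ − M_∞)·e^(−t/τ); t/τ = 2.85/7.707 = 0.3698, so e^(−t/τ) = 0.6909.
M(t) = 954.17 − 246.9 × 0.6909 = 783.61 Gt C.

784 Gt C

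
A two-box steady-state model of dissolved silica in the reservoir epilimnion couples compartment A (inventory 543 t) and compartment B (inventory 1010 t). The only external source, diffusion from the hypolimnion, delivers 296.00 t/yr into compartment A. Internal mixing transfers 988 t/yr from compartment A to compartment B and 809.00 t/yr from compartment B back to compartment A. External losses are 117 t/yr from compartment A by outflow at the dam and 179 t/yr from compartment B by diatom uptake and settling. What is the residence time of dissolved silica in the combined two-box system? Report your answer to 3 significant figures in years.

5.25 yr

Residence time in the combined system uses the total inventory and the total *external* removal — internal exchanges between the two boxes cancel.
M_total = 543 + 1010 = 1553.0 t.
ΣF_external_out = 117 + 179 = 296.00 t/yr.
τ = M_total / ΣF_ext = 1553.0 / 296.00 = 5.247 yr.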